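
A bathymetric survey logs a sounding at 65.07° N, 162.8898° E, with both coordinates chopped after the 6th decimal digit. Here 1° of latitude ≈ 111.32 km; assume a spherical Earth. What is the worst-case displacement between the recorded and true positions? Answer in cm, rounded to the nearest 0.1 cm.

12.1 cm

Truncating at 6 decimal places can drop up to a full unit in the last place, so each coordinate may be off by as much as 1e-06°.
North–south component: 1e-06° × 111320 = 0.11132 m.
East–west component at 65.07°: 1e-06° × 111320 × cos 65.07° ≈ 1e-06 × 46922.6 ≈ 0.0469226 m.
Worst case both components are at the extreme and orthogonal: √(0.11132² + 0.0469226²) ≈ 0.120805 m.
That is 0.120805 m = 12.081 cm.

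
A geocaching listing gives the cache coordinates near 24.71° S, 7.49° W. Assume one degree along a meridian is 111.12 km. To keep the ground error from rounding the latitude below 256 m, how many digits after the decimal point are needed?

3

One degree of latitude covers 111120 m.
N decimal places → at most half a unit in the last place, 0.5 × 10⁻ᴺ° = 111120/2 × 10⁻ᴺ m.
Need 0.5 × 111120 × 10⁻ᴺ ≤ 256 → 10⁻ᴺ ≤ 4.608e-03, so N ≥ 2.34.
At 2 places the error can reach 556 m, but 3 places keeps it to 55.6 m.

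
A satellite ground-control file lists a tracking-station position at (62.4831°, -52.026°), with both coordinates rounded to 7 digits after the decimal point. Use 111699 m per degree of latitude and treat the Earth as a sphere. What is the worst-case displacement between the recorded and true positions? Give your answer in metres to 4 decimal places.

0.0062 metres

Rounding to 7 decimal places leaves each coordinate within ±5e-08° of the true value.
North–south component: 5e-08° × 111699 = 0.00558495 m.
E–W at 62.4831°: 5e-08° × 111699 × cos 62.4831° = 5e-08 × 111699 × 0.4620 ≈ 0.0025803 m.
Combining orthogonally: (0.00558495² + 0.0025803²)^½ ≈ 0.00615221 m.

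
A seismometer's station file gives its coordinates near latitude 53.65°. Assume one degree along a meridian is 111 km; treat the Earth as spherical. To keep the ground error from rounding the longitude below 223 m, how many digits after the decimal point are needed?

3

At 53.65° one degree of longitude covers 111000 × cos 53.65° ≈ 111000 × 0.5927 ≈ 65791.5 m.
With N decimal places the half-ulp bound is 0.5·10⁻ᴺ°, or 0.5·10⁻ᴺ × 65791.5 m on the ground.
Need 0.5 × 65791.5 × 10⁻ᴺ ≤ 223 → 10⁻ᴺ ≤ 6.779e-03, so N ≥ 2.17.
N = 2 would give 329 m (too coarse); N = 3 gives 32.9 m ≤ 223 m.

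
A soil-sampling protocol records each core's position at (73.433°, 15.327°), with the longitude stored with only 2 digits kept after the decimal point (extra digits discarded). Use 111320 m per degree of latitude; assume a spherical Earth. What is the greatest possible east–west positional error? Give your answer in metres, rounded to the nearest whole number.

Truncating at 2 decimal places can drop up to a full unit in the last place, so the longitude may be off by as much as 0.01°.
One degree of longitude at 73.433° is 111320 × cos 73.433° ≈ 111320 × 0.2851 = 31741.4 m.
Maximum E–W displacement: 0.01 × 31741.4 = 317.414 m.

317 metres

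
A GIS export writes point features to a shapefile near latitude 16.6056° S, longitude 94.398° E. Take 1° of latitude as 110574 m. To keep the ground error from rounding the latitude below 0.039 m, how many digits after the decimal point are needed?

One degree of latitude covers 110574 m.
N decimal places → at most half a unit in the last place, 0.5 × 10⁻ᴺ° = 110574/2 × 10⁻ᴺ m.
Setting 55287 × 10⁻ᴺ ≤ 0.039 gives 10ᴺ ≥ 1.418e+06, i.e. N ≥ 6.15.
At 6 places the error can reach 0.0553 m, but 7 places keeps it to 0.00553 m.

7 decimal places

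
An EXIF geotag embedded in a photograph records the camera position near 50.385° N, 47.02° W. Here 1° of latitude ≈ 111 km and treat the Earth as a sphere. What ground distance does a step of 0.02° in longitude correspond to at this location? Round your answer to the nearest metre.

0.02° of longitude at 50.385° is 0.02 × 111000 × cos 50.385° ≈ 0.02 × 70776.5 = 1415.53 m.

1416 metres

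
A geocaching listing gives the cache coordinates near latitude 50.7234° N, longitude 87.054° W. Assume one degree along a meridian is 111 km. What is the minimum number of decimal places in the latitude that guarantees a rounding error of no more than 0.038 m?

One degree of latitude covers 111000 m.
With N decimal places the half-ulp bound is 0.5·10⁻ᴺ°, or 0.5·10⁻ᴺ × 111000 m on the ground.
Need 0.5 × 111000 × 10⁻ᴺ ≤ 0.038 → 10⁻ᴺ ≤ 6.847e-07, so N ≥ 6.16.
At 6 places the error can reach 0.0555 m, but 7 places keeps it to 0.00555 m.

7 decimal places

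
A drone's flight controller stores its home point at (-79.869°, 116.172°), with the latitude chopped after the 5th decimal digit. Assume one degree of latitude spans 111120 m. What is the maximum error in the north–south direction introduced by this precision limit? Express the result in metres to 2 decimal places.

Truncating at 5 decimal places can drop up to a full unit in the last place, so the latitude may be off by as much as 1e-05°.
North–south distance: 1e-05° × 111120 m/° = 1.1112 m.

1.11 metres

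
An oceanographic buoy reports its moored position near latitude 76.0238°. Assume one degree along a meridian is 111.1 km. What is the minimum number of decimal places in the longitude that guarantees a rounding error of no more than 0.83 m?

5 decimal places

At 76.0238° one degree of longitude covers 111100 × cos 76.0238° ≈ 111100 × 0.2415 ≈ 26832.7 m.
With N decimal places the half-ulp bound is 0.5·10⁻ᴺ°, or 0.5·10⁻ᴺ × 26832.7 m on the ground.
Setting 13416.4 × 10⁻ᴺ ≤ 0.83 gives 10ᴺ ≥ 1.616e+04, i.e. N ≥ 4.21.
N = 4 would give 1.34 m (too coarse); N = 5 gives 0.134 m ≤ 0.83 m.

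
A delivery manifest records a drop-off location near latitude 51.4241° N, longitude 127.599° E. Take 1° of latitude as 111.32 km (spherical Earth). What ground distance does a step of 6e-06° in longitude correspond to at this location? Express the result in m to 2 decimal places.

At 51.4241° a degree of longitude is 111320 × cos 51.4241° ≈ 69413.7 m, so 6e-06° corresponds to 0.416482 m.

0.42 m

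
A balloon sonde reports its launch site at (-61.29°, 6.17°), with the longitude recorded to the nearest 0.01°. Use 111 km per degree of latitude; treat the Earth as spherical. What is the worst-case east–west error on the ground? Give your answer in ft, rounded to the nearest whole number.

Rounding to 2 decimal places leaves the longitude within ±0.005° of the true value.
One degree of longitude at 61.29° is 111000 × cos 61.29° ≈ 111000 × 0.4804 = 53321.8 m.
Maximum E–W displacement: 0.005 × 53321.8 = 266.609 m.
In feet: 266.609 m ÷ 0.3048 ≈ 874.7 ft.

875 ft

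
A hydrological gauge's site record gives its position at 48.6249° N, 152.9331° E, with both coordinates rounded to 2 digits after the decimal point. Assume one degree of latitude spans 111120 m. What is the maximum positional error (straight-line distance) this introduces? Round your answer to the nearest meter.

Rounding to 2 decimal places leaves each coordinate within ±0.005° of the true value.
N–S: 0.005° × 111120 m/° = 555.6 m.
Longitude error → 0.005 × 111120 × cos 48.6249° = 0.005 × 111120 × 0.6610 ≈ 367.244 m.
Worst case both components are at the extreme and orthogonal: √(555.6² + 367.244²) ≈ 666.002 m.

666 meters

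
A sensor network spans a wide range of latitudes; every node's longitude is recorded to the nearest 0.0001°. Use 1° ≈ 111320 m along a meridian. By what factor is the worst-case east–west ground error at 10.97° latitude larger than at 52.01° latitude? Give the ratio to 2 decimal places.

Rounding to 4 decimal places leaves the longitude within ±5e-05° of the true value.
Error at 10.97° = 5e-05° × 111320 × cos 10.97° ≈ 5.566 × 0.9817 = 5.4643 m.
At 52.01°: 5e-05° × 111320 × cos 52.01° = 5e-05 × 111320 × 0.6155 ≈ 3.426 m.
The ratio reduces to cos 10.97° / cos 52.01° = 0.9817/0.6155 ≈ 1.5949.

1.59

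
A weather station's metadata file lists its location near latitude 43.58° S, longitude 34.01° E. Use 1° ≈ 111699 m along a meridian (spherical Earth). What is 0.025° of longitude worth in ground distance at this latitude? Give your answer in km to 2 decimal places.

2.02 km

At 43.58° a degree of longitude is 111699 × cos 43.58° ≈ 80916.2 m, so 0.025° corresponds to 2022.9 m.
That is 2022.9 m = 2.0229 km.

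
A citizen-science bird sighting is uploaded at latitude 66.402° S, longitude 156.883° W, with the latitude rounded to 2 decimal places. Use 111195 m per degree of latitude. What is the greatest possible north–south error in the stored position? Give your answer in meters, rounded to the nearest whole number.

556 meters

Rounding to 2 decimal places leaves the latitude within ±0.005° of the true value.
North–south distance: 0.005° × 111195 m/° = 555.975 m.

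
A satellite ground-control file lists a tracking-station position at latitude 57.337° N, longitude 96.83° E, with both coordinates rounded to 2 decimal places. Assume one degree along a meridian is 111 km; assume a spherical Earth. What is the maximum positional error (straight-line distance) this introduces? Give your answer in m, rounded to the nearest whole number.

631 m

Rounding to 2 decimal places leaves each coordinate within ±0.005° of the true value.
N–S: 0.005° × 111000 m/° = 555 m.
Longitude error → 0.005 × 111000 × cos 57.337° = 0.005 × 111000 × 0.5397 ≈ 299.532 m.
Combining orthogonally: (555² + 299.532²)^½ ≈ 630.67 m.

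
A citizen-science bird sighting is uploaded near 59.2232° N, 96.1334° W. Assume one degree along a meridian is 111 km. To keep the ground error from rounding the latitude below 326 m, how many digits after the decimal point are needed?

3 decimal places

One degree of latitude covers 111000 m.
With N decimal places the half-ulp bound is 0.5·10⁻ᴺ°, or 0.5·10⁻ᴺ × 111000 m on the ground.
Need 0.5 × 111000 × 10⁻ᴺ ≤ 326 → 10⁻ᴺ ≤ 5.874e-03, so N ≥ 2.23.
So 3 decimal places suffice (55.5 m); 2 would allow up to 555 m.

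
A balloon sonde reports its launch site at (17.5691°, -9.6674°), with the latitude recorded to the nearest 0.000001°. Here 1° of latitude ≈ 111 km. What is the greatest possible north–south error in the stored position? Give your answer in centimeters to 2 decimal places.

Rounding to 6 decimal places leaves the latitude within ±5e-07° of the true value.
So the N–S error is at most 5e-07 × 111000 = 0.0555 m.
That is 0.0555 m = 5.55 cm.

5.55 centimeters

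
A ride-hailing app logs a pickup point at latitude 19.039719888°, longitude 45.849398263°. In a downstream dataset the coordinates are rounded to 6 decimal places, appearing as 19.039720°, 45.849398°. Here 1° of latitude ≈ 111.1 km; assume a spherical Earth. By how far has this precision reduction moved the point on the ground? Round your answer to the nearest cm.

3 cm

Δlat = 19.039719888 − 19.039720 = -0.000000112°; Δlon = 45.849398263 − 45.849398 = +0.000000263°.
North–south shift: -0.000000112 × 111100 = -0.0124432 m.
East–west at this latitude: 0.000000263° × 111100 × cos 19.0397° ≈ 0.000000263 × 105022 = 0.0276208 m.
Distance: √(0.0124432² + 0.0276208²) ≈ 0.0302942 m.
That is 0.0302942 m = 3.0294 cm.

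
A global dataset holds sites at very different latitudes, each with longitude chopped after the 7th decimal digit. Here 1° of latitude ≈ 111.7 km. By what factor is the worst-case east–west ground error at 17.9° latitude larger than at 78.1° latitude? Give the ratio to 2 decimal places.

Truncating at 7 decimal places can drop up to a full unit in the last place, so the longitude may be off by as much as 1e-07°.
At 17.9°: 1e-07° × 111700 × cos 17.9° = 1e-07 × 111700 × 0.9516 ≈ 0.010629 m.
Error at 78.1° = 1e-07° × 111700 × cos 78.1° ≈ 0.01117 × 0.2062 = 0.0023033 m.
Ratio: 0.010629 / 0.0023033 = cos 17.9° / cos 78.1° ≈ 4.6148.

4.61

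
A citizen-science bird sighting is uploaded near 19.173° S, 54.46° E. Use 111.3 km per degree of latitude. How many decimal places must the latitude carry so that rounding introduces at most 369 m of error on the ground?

3 decimal places

One degree of latitude covers 111300 m.
Rounding to N decimal places gives at most 0.5 × 10⁻ᴺ degrees of error, i.e. 0.5 × 10⁻ᴺ × 111300 m.
Setting 55650 × 10⁻ᴺ ≤ 369 gives 10ᴺ ≥ 150.8, i.e. N ≥ 2.18.
N = 2 would give 556 m (too coarse); N = 3 gives 55.6 m ≤ 369 m.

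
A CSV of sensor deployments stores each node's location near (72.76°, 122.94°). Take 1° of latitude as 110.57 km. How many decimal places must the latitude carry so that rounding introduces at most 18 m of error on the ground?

4

One degree of latitude covers 110570 m.
Rounding to N decimal places gives at most 0.5 × 10⁻ᴺ degrees of error, i.e. 0.5 × 10⁻ᴺ × 110570 m.
Need 0.5 × 110570 × 10⁻ᴺ ≤ 18 → 10⁻ᴺ ≤ 3.256e-04, so N ≥ 3.49.
So 4 decimal places suffice (5.53 m); 3 would allow up to 55.3 m.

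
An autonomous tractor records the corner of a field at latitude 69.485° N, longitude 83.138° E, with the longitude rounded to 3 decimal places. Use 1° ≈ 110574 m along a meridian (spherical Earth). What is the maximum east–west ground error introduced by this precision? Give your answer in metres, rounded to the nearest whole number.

19 metres

Rounding to 3 decimal places leaves the longitude within ±0.0005° of the true value.
Parallels shrink by cos φ, so at 69.485° a degree of longitude is 110574 × 0.3505 ≈ 38750.9 m.
Maximum E–W displacement: 0.0005 × 38750.9 = 19.3755 m.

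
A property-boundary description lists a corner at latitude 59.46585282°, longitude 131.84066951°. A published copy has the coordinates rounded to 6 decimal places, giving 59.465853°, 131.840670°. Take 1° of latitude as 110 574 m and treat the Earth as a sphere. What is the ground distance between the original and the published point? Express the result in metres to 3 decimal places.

0.034 metres

The latitude changed by -0.00000018° and the longitude by -0.00000049°.
North–south shift: -0.00000018 × 110574 = -0.0199033 m.
E–W at 59.4659°: -0.00000049° × 110574 × cos 59.4659° = -0.00000049 × 110574 × 0.5081 ≈ -0.0275269 m.
Distance: √(0.0199033² + 0.0275269²) ≈ 0.0339687 m.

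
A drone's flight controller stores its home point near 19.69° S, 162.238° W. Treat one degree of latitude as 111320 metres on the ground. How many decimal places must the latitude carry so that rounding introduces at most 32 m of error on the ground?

4 decimal places

One degree of latitude covers 111320 m.
N decimal places → at most half a unit in the last place, 0.5 × 10⁻ᴺ° = 111320/2 × 10⁻ᴺ m.
Need 0.5 × 111320 × 10⁻ᴺ ≤ 32 → 10⁻ᴺ ≤ 5.749e-04, so N ≥ 3.24.
At 3 places the error can reach 55.7 m, but 4 places keeps it to 5.57 m.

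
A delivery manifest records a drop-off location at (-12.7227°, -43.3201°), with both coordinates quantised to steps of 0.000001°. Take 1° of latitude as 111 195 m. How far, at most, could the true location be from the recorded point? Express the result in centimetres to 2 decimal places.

7.77 centimetres

With a 0.000001° grid the true value lies within half a step, ±0.000001°/2 = ±5e-07°, of the stored one.
N–S: 5e-07° × 111195 m/° = 0.0555975 m.
Longitude error → 5e-07 × 111195 × cos 12.7227° = 5e-07 × 111195 × 0.9754 ≈ 0.0542324 m.
Worst case both components are at the extreme and orthogonal: √(0.0555975² + 0.0542324²) ≈ 0.0776675 m.
That is 0.0776675 m = 7.7667 cm.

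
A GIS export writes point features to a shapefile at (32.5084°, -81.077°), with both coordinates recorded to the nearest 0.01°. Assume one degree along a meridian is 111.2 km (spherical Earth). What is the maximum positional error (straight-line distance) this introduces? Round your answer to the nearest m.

Rounding to 2 decimal places leaves each coordinate within ±0.005° of the true value.
North–south component: 0.005° × 111200 = 556 m.
East–west component at 32.5084°: 0.005° × 111200 × cos 32.5084° ≈ 0.005 × 93776.4 ≈ 468.882 m.
Combining orthogonally: (556² + 468.882²)^½ ≈ 727.314 m.

727 m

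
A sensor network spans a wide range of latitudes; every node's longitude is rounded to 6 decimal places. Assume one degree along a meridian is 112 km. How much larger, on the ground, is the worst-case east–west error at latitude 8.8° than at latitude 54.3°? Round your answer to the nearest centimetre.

Rounding to 6 decimal places leaves the longitude within ±5e-07° of the true value.
Error at 8.8° = 5e-07° × 112000 × cos 8.8° ≈ 0.056 × 0.9882 = 0.055341 m.
At 54.3°: 5e-07° × 112000 × cos 54.3° = 5e-07 × 112000 × 0.5835 ≈ 0.032678 m.
So the lower-latitude error exceeds the higher by 0.055341 − 0.032678 = 0.022662 m.
That is 0.0226625 m = 2.2662 cm.

2 centimetres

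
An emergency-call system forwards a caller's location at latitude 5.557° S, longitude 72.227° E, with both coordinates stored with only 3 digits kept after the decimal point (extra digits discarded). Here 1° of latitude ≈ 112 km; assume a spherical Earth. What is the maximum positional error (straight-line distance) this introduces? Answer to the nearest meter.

Truncating at 3 decimal places can drop up to a full unit in the last place, so each coordinate may be off by as much as 0.001°.
Latitude error → 0.001 × 112000 = 112 m along the meridian.
E–W at 5.557°: 0.001° × 112000 × cos 5.557° = 0.001 × 112000 × 0.9953 ≈ 111.474 m.
Worst case both components are at the extreme and orthogonal: √(112² + 111.474²) ≈ 158.02 m.

158 meters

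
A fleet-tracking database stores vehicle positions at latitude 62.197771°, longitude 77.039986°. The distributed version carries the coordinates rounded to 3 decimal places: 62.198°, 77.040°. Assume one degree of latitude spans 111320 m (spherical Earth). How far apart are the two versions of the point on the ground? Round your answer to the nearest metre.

26 metres

The latitude changed by -0.000229° and the longitude by -0.000014°.
N–S: -0.000229° × 111320 m/° = -25.4923 m.
E–W at 62.198°: -0.000014° × 111320 × cos 62.198° = -0.000014 × 111320 × 0.4664 ≈ -0.726902 m.
Hypotenuse of the two orthogonal shifts: √(25.4923² + 0.726902²) = 25.5026 m.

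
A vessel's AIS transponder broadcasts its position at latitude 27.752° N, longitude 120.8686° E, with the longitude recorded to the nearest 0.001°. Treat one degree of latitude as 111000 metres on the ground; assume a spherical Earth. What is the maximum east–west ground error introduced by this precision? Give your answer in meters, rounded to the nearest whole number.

49 meters

Rounding to 3 decimal places leaves the longitude within ±0.0005° of the true value.
Parallels shrink by cos φ, so at 27.752° a degree of longitude is 111000 × 0.8850 ≈ 98231.8 m.
Maximum E–W displacement: 0.0005 × 98231.8 = 49.1159 m.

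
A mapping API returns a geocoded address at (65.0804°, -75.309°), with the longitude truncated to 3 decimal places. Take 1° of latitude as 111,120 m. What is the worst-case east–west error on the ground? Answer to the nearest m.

47 m

Truncating at 3 decimal places can drop up to a full unit in the last place, so the longitude may be off by as much as 0.001°.
Parallels shrink by cos φ, so at 65.0804° a degree of longitude is 111120 × 0.4213 ≈ 46820 m.
So at most 0.001° × 46820 ≈ 46.82 m east–west.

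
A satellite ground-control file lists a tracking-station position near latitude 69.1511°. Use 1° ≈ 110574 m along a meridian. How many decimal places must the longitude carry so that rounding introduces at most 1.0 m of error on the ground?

5

At 69.1511° one degree of longitude covers 110574 × cos 69.1511° ≈ 110574 × 0.3559 ≈ 39353.8 m.
Rounding to N decimal places gives at most 0.5 × 10⁻ᴺ degrees of error, i.e. 0.5 × 10⁻ᴺ × 39353.8 m.
Need 0.5 × 39353.8 × 10⁻ᴺ ≤ 1.0 → 10⁻ᴺ ≤ 5.082e-05, so N ≥ 4.29.
At 4 places the error can reach 1.97 m, but 5 places keeps it to 0.197 m.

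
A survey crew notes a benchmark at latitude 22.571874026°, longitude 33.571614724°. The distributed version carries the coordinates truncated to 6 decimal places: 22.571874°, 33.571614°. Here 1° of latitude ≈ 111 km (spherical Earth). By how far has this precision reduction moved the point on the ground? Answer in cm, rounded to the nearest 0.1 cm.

Δlat = 22.571874026 − 22.571874 = +0.000000026°; Δlon = 33.571614724 − 33.571614 = +0.000000724°.
North–south shift: 0.000000026 × 111000 = 0.002886 m.
E–W at 22.5719°: 0.000000724° × 111000 × cos 22.5719° = 0.000000724 × 111000 × 0.9234 ≈ 0.074208 m.
Distance: √(0.002886² + 0.074208²) ≈ 0.0742641 m.
That is 0.0742641 m = 7.4264 cm.

7.4 cm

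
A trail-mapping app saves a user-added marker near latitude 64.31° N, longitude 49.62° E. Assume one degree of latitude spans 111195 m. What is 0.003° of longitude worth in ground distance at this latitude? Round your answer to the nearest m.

145 m

One degree of longitude here spans 111195 × cos 64.31° = 111195 × 0.4335 ≈ 48203.2 m; 0.003° of that is 144.61 m.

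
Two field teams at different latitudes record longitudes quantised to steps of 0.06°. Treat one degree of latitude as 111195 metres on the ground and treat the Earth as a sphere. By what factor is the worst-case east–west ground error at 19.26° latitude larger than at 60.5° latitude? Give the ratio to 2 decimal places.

1.92

With a 0.06° grid the true value lies within half a step, ±0.06°/2 = ±0.03°, of the stored one.
At 19.26°: 0.03° × 111195 × cos 19.26° = 0.03 × 111195 × 0.9440 ≈ 3149.1 m.
At 60.5°: 0.03° × 111195 × cos 60.5° = 0.03 × 111195 × 0.4924 ≈ 1642.7 m.
The ratio reduces to cos 19.26° / cos 60.5° = 0.9440/0.4924 ≈ 1.9171.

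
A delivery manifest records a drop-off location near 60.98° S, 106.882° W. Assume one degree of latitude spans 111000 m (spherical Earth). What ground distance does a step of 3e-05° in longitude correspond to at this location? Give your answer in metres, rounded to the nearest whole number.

2 metres

At 60.98° a degree of longitude is 111000 × cos 60.98° ≈ 53847.8 m, so 3e-05° corresponds to 1.61543 m.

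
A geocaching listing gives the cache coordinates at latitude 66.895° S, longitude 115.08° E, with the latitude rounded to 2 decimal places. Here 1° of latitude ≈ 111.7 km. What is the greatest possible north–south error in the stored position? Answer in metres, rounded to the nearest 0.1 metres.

Rounding to 2 decimal places leaves the latitude within ±0.005° of the true value.
North–south distance: 0.005° × 111700 m/° = 558.5 m.

558.5 metres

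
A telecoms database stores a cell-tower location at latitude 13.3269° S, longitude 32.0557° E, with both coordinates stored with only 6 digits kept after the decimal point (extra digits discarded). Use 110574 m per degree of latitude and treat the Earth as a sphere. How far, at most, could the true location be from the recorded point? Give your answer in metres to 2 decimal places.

0.15 metres

Truncating at 6 decimal places can drop up to a full unit in the last place, so each coordinate may be off by as much as 1e-06°.
N–S: 1e-06° × 110574 m/° = 0.110574 m.
East–west component at 13.3269°: 1e-06° × 110574 × cos 13.3269° ≈ 1e-06 × 107596 ≈ 0.107596 m.
The two errors are perpendicular, so the maximum displacement is √(0.110574² + 0.107596²) ≈ 0.154284 m.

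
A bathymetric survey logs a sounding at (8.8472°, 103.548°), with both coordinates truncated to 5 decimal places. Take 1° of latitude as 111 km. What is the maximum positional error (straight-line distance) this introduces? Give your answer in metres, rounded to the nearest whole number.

Truncating at 5 decimal places can drop up to a full unit in the last place, so each coordinate may be off by as much as 1e-05°.
N–S: 1e-05° × 111000 m/° = 1.11 m.
East–west component at 8.8472°: 1e-05° × 111000 × cos 8.8472° ≈ 1e-05 × 109679 ≈ 1.09679 m.
Combining orthogonally: (1.11² + 1.09679²)^½ ≈ 1.56047 m.

2 metres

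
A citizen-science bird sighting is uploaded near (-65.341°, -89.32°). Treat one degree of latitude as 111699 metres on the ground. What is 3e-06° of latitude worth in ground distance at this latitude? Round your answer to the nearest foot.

Along a meridian 3e-06° is 3e-06 × 111699 = 0.335097 m.
Converting: 0.335097 m × 3.2808 ft/m ≈ 1.0994 ft.

1 feet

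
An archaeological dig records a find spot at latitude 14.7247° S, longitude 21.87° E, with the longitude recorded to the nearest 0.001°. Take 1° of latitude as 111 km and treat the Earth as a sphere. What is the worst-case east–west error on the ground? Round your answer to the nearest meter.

54 meters

Rounding to 3 decimal places leaves the longitude within ±0.0005° of the true value.
At latitude 14.7247° a degree of longitude spans 111000 m × cos 14.7247° = 111000 × 0.9672 ≈ 107355 m.
East–west error: 0.0005° × 107355 m/° ≈ 53.6773 m.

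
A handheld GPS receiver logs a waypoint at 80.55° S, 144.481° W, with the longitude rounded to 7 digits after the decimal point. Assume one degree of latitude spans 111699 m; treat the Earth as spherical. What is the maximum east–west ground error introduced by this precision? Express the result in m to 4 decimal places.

0.0009 m

Rounding to 7 decimal places leaves the longitude within ±5e-08° of the true value.
One degree of longitude at 80.55° is 111699 × cos 80.55° ≈ 111699 × 0.1642 = 18339.5 m.
Maximum E–W displacement: 5e-08 × 18339.5 = 0.000916975 m.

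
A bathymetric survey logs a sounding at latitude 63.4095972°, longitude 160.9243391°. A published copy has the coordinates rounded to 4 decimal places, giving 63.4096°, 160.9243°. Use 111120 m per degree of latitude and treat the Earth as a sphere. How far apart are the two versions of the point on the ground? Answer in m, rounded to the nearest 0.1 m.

2.0 m

Δlat = 63.4095972 − 63.4096 = -0.0000028°; Δlon = 160.9243391 − 160.9243 = +0.0000391°.
North–south shift: -0.0000028 × 111120 = -0.311136 m.
East–west at this latitude: 0.0000391° × 111120 × cos 63.4096° ≈ 0.0000391 × 49738.3 = 1.94477 m.
Combined displacement = (0.311136² + 1.94477²)^½ ≈ 1.9695 m.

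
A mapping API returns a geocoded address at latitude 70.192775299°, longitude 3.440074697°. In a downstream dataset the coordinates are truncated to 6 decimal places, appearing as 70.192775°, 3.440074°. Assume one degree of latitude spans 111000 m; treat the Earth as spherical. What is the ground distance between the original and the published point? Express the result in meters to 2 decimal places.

The latitude changed by +0.000000299° and the longitude by +0.000000697°.
North–south shift: 0.000000299 × 111000 = 0.033189 m.
East–west at this latitude: 0.000000697° × 111000 × cos 70.1928° ≈ 0.000000697 × 37613.1 = 0.0262163 m.
Hypotenuse of the two orthogonal shifts: √(0.033189² + 0.0262163²) = 0.0422943 m.

0.04 meters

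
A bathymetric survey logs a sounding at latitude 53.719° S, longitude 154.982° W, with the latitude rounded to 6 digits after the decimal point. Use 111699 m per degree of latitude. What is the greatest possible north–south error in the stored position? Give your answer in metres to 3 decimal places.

Rounding to 6 decimal places leaves the latitude within ±5e-07° of the true value.
Along the meridian that is 5e-07° × 111699 m/° = 0.0558495 m.

0.056 metres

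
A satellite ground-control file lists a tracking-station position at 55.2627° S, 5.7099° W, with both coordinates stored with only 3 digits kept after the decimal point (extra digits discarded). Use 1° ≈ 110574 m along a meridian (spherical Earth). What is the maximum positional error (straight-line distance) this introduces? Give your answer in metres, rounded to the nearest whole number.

Truncating at 3 decimal places can drop up to a full unit in the last place, so each coordinate may be off by as much as 0.001°.
Latitude error → 0.001 × 110574 = 110.574 m along the meridian.
East–west component at 55.2627°: 0.001° × 110574 × cos 55.2627° ≈ 0.001 × 63006.7 ≈ 63.0067 m.
Worst case both components are at the extreme and orthogonal: √(110.574² + 63.0067²) ≈ 127.265 m.

127 metres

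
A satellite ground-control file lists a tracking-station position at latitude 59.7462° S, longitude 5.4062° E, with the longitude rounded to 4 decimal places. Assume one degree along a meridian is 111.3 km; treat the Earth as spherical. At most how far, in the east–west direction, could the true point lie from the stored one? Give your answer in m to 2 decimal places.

2.80 m

Rounding to 4 decimal places leaves the longitude within ±5e-05° of the true value.
At latitude 59.7462° a degree of longitude spans 111300 m × cos 59.7462° = 111300 × 0.5038 ≈ 56076.4 m.
East–west error: 5e-05° × 56076.4 m/° ≈ 2.80382 m.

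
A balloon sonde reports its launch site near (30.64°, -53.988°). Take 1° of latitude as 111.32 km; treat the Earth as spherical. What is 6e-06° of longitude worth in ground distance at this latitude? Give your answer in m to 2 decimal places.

0.57 m

6e-06° of longitude at 30.64° is 6e-06 × 111320 × cos 30.64° ≈ 6e-06 × 95778.2 = 0.574669 m.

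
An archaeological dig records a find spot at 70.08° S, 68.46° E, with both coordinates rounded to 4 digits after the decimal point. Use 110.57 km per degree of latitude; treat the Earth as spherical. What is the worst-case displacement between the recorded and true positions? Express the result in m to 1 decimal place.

5.8 m

Rounding to 4 decimal places leaves each coordinate within ±5e-05° of the true value.
N–S: 5e-05° × 110570 m/° = 5.5285 m.
E–W at 70.08°: 5e-05° × 110570 × cos 70.08° = 5e-05 × 110570 × 0.3407 ≈ 1.8836 m.
Combining orthogonally: (5.5285² + 1.8836²)^½ ≈ 5.84057 m.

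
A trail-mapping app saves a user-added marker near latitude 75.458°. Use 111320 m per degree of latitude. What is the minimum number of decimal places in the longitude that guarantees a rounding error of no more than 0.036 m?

At 75.458° one degree of longitude covers 111320 × cos 75.458° ≈ 111320 × 0.2511 ≈ 27951.3 m.
With N decimal places the half-ulp bound is 0.5·10⁻ᴺ°, or 0.5·10⁻ᴺ × 27951.3 m on the ground.
Need 0.5 × 27951.3 × 10⁻ᴺ ≤ 0.036 → 10⁻ᴺ ≤ 2.576e-06, so N ≥ 5.59.
So 6 decimal places suffice (0.014 m); 5 would allow up to 0.14 m.

6 decimal places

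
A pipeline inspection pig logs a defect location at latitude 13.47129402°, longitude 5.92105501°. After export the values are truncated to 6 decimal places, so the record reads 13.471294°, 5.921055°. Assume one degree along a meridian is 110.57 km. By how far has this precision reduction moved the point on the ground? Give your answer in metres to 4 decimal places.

Δlat = 13.47129402 − 13.471294 = +0.00000002°; Δlon = 5.92105501 − 5.921055 = +0.00000001°.
N–S: 0.00000002° × 110570 m/° = 0.0022114 m.
E–W at 13.4713°: 0.00000001° × 110570 × cos 13.4713° = 0.00000001 × 110570 × 0.9725 ≈ 0.00107528 m.
Hypotenuse of the two orthogonal shifts: √(0.0022114² + 0.00107528²) = 0.00245897 m.

0.0025 metres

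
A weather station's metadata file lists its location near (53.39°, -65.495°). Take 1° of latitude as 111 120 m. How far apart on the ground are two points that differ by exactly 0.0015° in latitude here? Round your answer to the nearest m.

Along a meridian 0.0015° is 0.0015 × 111120 = 166.68 m.

167 m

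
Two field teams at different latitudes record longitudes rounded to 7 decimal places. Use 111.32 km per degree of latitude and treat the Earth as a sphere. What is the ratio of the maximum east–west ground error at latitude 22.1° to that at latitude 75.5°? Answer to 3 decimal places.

Rounding to 7 decimal places leaves the longitude within ±5e-08° of the true value.
At 22.1°: 5e-08° × 111320 × cos 22.1° = 5e-08 × 111320 × 0.9265 ≈ 0.0051571 m.
At 75.5°: 5e-08° × 111320 × cos 75.5° = 5e-08 × 111320 × 0.2504 ≈ 0.0013936 m.
Ratio: 0.0051571 / 0.0013936 = cos 22.1° / cos 75.5° ≈ 3.7005.

3.700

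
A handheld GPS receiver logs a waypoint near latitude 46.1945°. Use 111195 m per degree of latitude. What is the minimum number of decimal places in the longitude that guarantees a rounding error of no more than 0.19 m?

6 decimal places

At 46.1945° one degree of longitude covers 111195 × cos 46.1945° ≈ 111195 × 0.6922 ≈ 76970.6 m.
N decimal places → at most half a unit in the last place, 0.5 × 10⁻ᴺ° = 76970.6/2 × 10⁻ᴺ m.
Need 0.5 × 76970.6 × 10⁻ᴺ ≤ 0.19 → 10⁻ᴺ ≤ 4.937e-06, so N ≥ 5.31.
N = 5 would give 0.385 m (too coarse); N = 6 gives 0.0385 m ≤ 0.19 m.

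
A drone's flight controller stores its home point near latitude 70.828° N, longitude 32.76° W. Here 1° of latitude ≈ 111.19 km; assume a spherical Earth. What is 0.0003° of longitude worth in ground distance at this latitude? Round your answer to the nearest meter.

At 70.828° a degree of longitude is 111190 × cos 70.828° ≈ 36515.4 m, so 0.0003° corresponds to 10.9546 m.

11 meters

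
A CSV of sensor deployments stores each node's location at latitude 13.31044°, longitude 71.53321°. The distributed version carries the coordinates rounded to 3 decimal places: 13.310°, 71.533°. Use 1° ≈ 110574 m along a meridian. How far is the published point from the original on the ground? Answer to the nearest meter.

The latitude changed by +0.00044° and the longitude by +0.00021°.
North–south shift: 0.00044 × 110574 = 48.6526 m.
E–W at 13.31°: 0.00021° × 110574 × cos 13.31° = 0.00021 × 110574 × 0.9731 ≈ 22.5968 m.
Hypotenuse of the two orthogonal shifts: √(48.6526² + 22.5968²) = 53.6441 m.

54 meters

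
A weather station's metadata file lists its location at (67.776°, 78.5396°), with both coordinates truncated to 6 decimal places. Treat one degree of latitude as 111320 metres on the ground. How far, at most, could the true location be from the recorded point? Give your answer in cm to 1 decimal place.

11.9 cm

Truncating at 6 decimal places can drop up to a full unit in the last place, so each coordinate may be off by as much as 1e-06°.
North–south component: 1e-06° × 111320 = 0.11132 m.
East–west component at 67.776°: 1e-06° × 111320 × cos 67.776° ≈ 1e-06 × 42104.4 ≈ 0.0421044 m.
The two errors are perpendicular, so the maximum displacement is √(0.11132² + 0.0421044²) ≈ 0.119016 m.
That is 0.119016 m = 11.902 cm.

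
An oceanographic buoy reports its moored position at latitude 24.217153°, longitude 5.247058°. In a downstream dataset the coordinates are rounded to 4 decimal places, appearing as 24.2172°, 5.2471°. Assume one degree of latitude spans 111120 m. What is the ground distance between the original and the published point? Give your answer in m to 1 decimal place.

6.7 m

The latitude changed by -0.000047° and the longitude by -0.000042°.
North–south shift: -0.000047 × 111120 = -5.22264 m.
East–west at this latitude: -0.000042° × 111120 × cos 24.2172° ≈ -0.000042 × 101341 = -4.25633 m.
Combined displacement = (5.22264² + 4.25633²)^½ ≈ 6.73738 m.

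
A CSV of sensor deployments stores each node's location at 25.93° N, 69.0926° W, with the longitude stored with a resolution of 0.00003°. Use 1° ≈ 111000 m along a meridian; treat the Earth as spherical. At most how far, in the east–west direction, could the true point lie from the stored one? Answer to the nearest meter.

With a 0.00003° grid the true value lies within half a step, ±0.00003°/2 = ±1.5e-05°, of the stored one.
At latitude 25.93° a degree of longitude spans 111000 m × cos 25.93° = 111000 × 0.8993 ≈ 99825.5 m.
So at most 1.5e-05° × 99825.5 ≈ 1.49738 m east–west.

1 meters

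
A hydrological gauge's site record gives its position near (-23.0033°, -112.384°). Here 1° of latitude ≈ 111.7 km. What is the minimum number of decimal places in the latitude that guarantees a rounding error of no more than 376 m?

3

One degree of latitude covers 111700 m.
Rounding to N decimal places gives at most 0.5 × 10⁻ᴺ degrees of error, i.e. 0.5 × 10⁻ᴺ × 111700 m.
Setting 55850 × 10⁻ᴺ ≤ 376 gives 10ᴺ ≥ 148.5, i.e. N ≥ 2.17.
At 2 places the error can reach 558 m, but 3 places keeps it to 55.9 m.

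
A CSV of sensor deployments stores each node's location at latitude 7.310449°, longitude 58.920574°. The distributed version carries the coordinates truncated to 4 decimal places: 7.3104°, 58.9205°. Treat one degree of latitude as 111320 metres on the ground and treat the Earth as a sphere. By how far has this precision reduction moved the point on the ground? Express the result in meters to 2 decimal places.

Δlat = 7.310449 − 7.3104 = +0.000049°; Δlon = 58.920574 − 58.9205 = +0.000074°.
North–south shift: 0.000049 × 111320 = 5.45468 m.
E–W at 7.3104°: 0.000074° × 111320 × cos 7.3104° = 0.000074 × 111320 × 0.9919 ≈ 8.17072 m.
Hypotenuse of the two orthogonal shifts: √(5.45468² + 8.17072²) = 9.82416 m.

9.82 meters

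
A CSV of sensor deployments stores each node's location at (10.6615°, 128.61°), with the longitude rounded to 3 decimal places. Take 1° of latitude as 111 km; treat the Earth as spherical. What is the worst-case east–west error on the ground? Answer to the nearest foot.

179 feet

Rounding to 3 decimal places leaves the longitude within ±0.0005° of the true value.
One degree of longitude at 10.6615° is 111000 × cos 10.6615° ≈ 111000 × 0.9827 = 109084 m.
East–west error: 0.0005° × 109084 m/° ≈ 54.5419 m.
In feet: 54.5419 m ÷ 0.3048 ≈ 178.94 ft.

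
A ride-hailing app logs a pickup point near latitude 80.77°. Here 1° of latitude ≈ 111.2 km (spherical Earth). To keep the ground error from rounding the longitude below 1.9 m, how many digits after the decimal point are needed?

4 decimal places

At 80.77° one degree of longitude covers 111200 × cos 80.77° ≈ 111200 × 0.1604 ≈ 17836.3 m.
With N decimal places the half-ulp bound is 0.5·10⁻ᴺ°, or 0.5·10⁻ᴺ × 17836.3 m on the ground.
Need 0.5 × 17836.3 × 10⁻ᴺ ≤ 1.9 → 10⁻ᴺ ≤ 2.130e-04, so N ≥ 3.67.
So 4 decimal places suffice (0.892 m); 3 would allow up to 8.92 m.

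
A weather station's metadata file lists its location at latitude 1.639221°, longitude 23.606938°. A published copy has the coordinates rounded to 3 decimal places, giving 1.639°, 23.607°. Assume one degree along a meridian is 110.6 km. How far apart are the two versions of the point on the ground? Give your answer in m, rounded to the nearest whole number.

25 m

The latitude changed by +0.000221° and the longitude by -0.000062°.
North–south shift: 0.000221 × 110600 = 24.4426 m.
East–west at this latitude: -0.000062° × 110600 × cos 1.639° ≈ -0.000062 × 110555 = -6.85439 m.
Distance: √(24.4426² + 6.85439²) ≈ 25.3855 m.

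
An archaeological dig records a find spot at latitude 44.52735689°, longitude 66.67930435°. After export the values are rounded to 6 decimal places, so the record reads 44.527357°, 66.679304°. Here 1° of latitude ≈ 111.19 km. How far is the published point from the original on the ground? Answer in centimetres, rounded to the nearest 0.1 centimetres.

Δlat = 44.52735689 − 44.527357 = -0.00000011°; Δlon = 66.67930435 − 66.679304 = +0.00000035°.
N–S: -0.00000011° × 111190 m/° = -0.0122309 m.
E–W at 44.5274°: 0.00000035° × 111190 × cos 44.5274° = 0.00000035 × 111190 × 0.7129 ≈ 0.0277442 m.
Distance: √(0.0122309² + 0.0277442²) ≈ 0.0303205 m.
That is 0.0303205 m = 3.0321 cm.

3.0 centimetres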